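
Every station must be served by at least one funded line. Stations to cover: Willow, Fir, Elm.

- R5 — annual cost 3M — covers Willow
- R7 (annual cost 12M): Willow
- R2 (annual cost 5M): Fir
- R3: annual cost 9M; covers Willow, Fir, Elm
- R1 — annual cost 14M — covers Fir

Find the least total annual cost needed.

The greedy cost-per-new-station heuristic would pick R5 and R3 for 12, but a cheaper cover exists.
R3 alone covers Willow, Fir, Elm — every station.
Total annual cost: 9.
No cover costs less than 9.

9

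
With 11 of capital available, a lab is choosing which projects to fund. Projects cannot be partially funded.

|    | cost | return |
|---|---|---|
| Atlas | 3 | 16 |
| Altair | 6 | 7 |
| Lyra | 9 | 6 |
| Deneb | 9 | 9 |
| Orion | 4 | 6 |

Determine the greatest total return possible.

Allowing fractional choices, the relaxed optimum would be about 26.7, but projects are indivisible.
Atlas: cost 3 ≤ 11, return 16.
Atlas + Orion: cost 3 + 4 = 7 ≤ 11, return 16 + 6 = 22.
Atlas + Altair: cost 3 + 6 = 9 ≤ 11, return 16 + 7 = 23.
Best is Atlas and Altair with total return 23.

23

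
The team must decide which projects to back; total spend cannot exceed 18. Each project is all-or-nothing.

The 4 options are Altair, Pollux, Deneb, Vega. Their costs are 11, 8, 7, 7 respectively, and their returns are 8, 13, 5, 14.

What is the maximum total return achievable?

27

Allowing fractional choices, the relaxed optimum would be about 29.2, but projects are indivisible.
Pollux + Vega: cost 8 + 7 = 15 ≤ 18, return 13 + 14 = 27.
Altair + Vega: cost 11 + 7 = 18 ≤ 18, return 8 + 14 = 22.
Deneb + Vega: cost 7 + 7 = 14 ≤ 18, return 5 + 14 = 19.
Best is Pollux and Vega with total return 27.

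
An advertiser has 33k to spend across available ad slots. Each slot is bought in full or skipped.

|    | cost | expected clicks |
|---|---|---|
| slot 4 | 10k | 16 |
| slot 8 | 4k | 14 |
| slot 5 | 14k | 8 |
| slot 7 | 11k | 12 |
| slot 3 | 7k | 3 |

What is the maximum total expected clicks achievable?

Take slot 4, slot 8, slot 7, and slot 3: cost 10 + 4 + 11 + 7 = 32 ≤ 33, expected clicks 16 + 14 + 12 + 3 = 45.
No other feasible combination does better.

45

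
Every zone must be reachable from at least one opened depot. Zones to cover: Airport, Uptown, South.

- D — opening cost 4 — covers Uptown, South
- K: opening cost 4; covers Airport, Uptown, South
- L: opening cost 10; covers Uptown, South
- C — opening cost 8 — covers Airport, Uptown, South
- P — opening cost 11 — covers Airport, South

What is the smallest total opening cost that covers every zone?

4

This is an integer covering problem.
K alone covers Airport, Uptown, South — every zone.
Total opening cost: 4.
No cover costs less than 4.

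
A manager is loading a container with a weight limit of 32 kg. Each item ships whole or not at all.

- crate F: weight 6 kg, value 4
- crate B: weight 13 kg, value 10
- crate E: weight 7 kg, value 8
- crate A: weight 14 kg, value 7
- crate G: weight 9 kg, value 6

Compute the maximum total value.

Take crate B, crate E, and crate G: weight 13 + 7 + 9 = 29 ≤ 32, value 10 + 8 + 6 = 24.
No other feasible combination does better.

24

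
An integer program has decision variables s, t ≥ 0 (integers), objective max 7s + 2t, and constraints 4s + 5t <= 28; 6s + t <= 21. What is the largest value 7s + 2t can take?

27

The continuous relaxation peaks at (2.96, 3.23) with value 27.19; rounding to a feasible lattice point costs some objective.
(s,t)=(3,3): 4·3+5·3=27≤28, 6·3+1·3=21≤21, objective 27.
(s,t)=(3,2): 4·3+5·2=22≤28, 6·3+1·2=20≤21, objective 25.
(s,t)=(2,4): 4·2+5·4=28≤28, 6·2+1·4=16≤21, objective 22.
The best lattice point is (3,3), giving 27.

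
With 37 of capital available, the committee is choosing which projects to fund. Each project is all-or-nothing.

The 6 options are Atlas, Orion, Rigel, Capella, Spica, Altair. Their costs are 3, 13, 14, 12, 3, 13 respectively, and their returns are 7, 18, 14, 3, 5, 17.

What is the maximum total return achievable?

Allowing fractional choices, the relaxed optimum would be about 52.0, but projects are indivisible.
Atlas + Orion + Rigel + Spica: cost 3 + 13 + 14 + 3 = 33 ≤ 37, return 7 + 18 + 14 + 5 = 44.
Atlas + Orion + Spica + Altair: cost 3 + 13 + 3 + 13 = 32 ≤ 37, return 7 + 18 + 5 + 17 = 47.
Best is Atlas, Orion, Spica, and Altair with total return 47.

47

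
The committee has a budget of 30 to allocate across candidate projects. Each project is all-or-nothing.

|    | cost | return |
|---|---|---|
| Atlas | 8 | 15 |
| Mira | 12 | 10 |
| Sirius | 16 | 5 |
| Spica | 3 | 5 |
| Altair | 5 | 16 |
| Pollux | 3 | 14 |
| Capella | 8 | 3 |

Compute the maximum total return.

Allowing fractional choices, the relaxed optimum would be about 59.2, but projects are indivisible.
Atlas + Spica + Altair + Pollux: cost 8 + 3 + 5 + 3 = 19 ≤ 30, return 15 + 5 + 16 + 14 = 50.
Atlas + Mira + Altair + Pollux: cost 8 + 12 + 5 + 3 = 28 ≤ 30, return 15 + 10 + 16 + 14 = 55.
Atlas + Spica + Altair + Pollux + Capella: cost 8 + 3 + 5 + 3 + 8 = 27 ≤ 30, return 15 + 5 + 16 + 14 + 3 = 53.
Best is Atlas, Mira, Altair, and Pollux with total return 55.

55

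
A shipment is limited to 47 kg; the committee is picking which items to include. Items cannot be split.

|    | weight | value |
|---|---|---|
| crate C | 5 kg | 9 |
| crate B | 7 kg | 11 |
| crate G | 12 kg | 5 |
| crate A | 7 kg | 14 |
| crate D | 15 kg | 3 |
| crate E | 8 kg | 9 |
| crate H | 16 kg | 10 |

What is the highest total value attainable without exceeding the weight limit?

Allowing fractional choices, the relaxed optimum would be about 54.7, but items are indivisible.
crate C + crate B + crate A + crate E + crate H: weight 5 + 7 + 7 + 8 + 16 = 43 ≤ 47, value 9 + 11 + 14 + 9 + 10 = 53.
crate C + crate B + crate G + crate A + crate H: weight 5 + 7 + 12 + 7 + 16 = 47 ≤ 47, value 9 + 11 + 5 + 14 + 10 = 49.
Best is crate C, crate B, crate A, crate E, and crate H with total value 53.

53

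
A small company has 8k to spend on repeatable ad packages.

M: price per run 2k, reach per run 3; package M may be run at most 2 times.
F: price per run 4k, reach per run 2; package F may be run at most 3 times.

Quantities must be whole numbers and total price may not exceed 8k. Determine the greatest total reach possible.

2×M and 1×F: price 8 ≤ 8, reach 2·3 + 1·2 = 8.
2×M: price 4 ≤ 8, reach 2·3 = 6.
Best is 8.

8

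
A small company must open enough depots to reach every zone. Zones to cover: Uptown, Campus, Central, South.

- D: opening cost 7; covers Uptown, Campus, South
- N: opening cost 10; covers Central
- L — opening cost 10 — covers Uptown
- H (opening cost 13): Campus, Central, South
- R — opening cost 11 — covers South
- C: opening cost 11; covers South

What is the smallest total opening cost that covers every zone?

Choose D and N: together they cover Uptown, Campus, Central, South — every zone.
Total opening cost: 7 + 10 = 17.
No cover costs less than 17.

17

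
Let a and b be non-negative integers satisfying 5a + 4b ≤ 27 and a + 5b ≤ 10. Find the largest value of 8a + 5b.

40

(a,b)=(5,0): 5·5+4·0=25≤27, 1·5+5·0=5≤10, objective 40.
(a,b)=(4,1): 5·4+4·1=24≤27, 1·4+5·1=9≤10, objective 37.
(a,b)=(4,0): 5·4+4·0=20≤27, 1·4+5·0=4≤10, objective 32.
No feasible integer point exceeds 40.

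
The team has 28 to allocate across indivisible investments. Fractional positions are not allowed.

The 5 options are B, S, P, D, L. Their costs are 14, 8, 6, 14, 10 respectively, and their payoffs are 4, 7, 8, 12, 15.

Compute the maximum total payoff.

30

This is an integer program with binary decision variables.
Allowing fractional choices, the relaxed optimum would be about 33.4, but investments are indivisible.
D + L: cost 14 + 10 = 24 ≤ 28, payoff 12 + 15 = 27.
S + P + D: cost 8 + 6 + 14 = 28 ≤ 28, payoff 7 + 8 + 12 = 27.
S + P + L: cost 8 + 6 + 10 = 24 ≤ 28, payoff 7 + 8 + 15 = 30.
Best is S, P, and L with total payoff 30.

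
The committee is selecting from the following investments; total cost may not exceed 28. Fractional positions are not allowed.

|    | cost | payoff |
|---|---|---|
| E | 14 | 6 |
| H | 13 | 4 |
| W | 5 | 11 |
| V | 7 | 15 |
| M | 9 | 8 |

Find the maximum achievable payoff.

Allowing fractional choices, the relaxed optimum would be about 37.0, but investments are indivisible.
E + W + V: cost 14 + 5 + 7 = 26 ≤ 28, payoff 6 + 11 + 15 = 32.
W + V + M: cost 5 + 7 + 9 = 21 ≤ 28, payoff 11 + 15 + 8 = 34.
Best is W, V, and M with total payoff 34.

34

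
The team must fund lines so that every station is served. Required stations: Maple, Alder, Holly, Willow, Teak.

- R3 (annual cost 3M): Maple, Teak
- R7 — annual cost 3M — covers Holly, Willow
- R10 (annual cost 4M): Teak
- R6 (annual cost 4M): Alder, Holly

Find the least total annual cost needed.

10

Choose R3, R7, and R6: together they cover Maple, Alder, Holly, Willow, Teak — every station.
Total annual cost: 3 + 3 + 4 = 10.
No cover costs less than 10.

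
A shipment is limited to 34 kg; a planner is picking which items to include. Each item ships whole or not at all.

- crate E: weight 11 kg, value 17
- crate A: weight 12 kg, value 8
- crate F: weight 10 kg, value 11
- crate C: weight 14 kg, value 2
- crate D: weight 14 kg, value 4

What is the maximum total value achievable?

36

Treat it as a binary knapsack problem.
Take crate E, crate A, and crate F: weight 11 + 12 + 10 = 33 ≤ 34, value 17 + 8 + 11 = 36.
No other feasible combination does better.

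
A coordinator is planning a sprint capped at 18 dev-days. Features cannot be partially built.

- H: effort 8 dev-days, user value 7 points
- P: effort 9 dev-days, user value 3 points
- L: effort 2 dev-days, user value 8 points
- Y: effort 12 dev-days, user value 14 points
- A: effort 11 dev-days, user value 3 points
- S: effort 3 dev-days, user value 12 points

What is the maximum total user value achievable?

Allowing fractional choices, the relaxed optimum would be about 34.9, but features are indivisible.
Y + S: effort 12 + 3 = 15 ≤ 18, user value 14 + 12 = 26.
L + Y + S: effort 2 + 12 + 3 = 17 ≤ 18, user value 8 + 14 + 12 = 34.
H + L + S: effort 8 + 2 + 3 = 13 ≤ 18, user value 7 + 8 + 12 = 27.
Best is L, Y, and S with total user value 34.

34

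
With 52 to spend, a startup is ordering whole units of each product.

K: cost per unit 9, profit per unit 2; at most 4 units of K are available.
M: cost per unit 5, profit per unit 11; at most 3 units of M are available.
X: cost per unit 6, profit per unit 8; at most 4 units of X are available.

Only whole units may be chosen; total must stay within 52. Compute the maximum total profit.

Take 1×K, 3×M, and 4×X: cost 48 ≤ 52, profit 1·2 + 3·11 + 4·8 = 67.
M has the best ratio (11/5) and is taken to its limit of 3; remaining capacity is filled optimally with the others.

67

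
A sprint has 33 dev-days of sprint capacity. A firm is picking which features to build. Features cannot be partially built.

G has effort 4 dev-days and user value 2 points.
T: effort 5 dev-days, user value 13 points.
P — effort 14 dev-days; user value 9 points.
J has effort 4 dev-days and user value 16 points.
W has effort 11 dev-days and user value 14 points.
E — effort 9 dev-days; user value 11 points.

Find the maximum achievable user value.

56

Allowing fractional choices, the relaxed optimum would be about 56.6, but features are indivisible.
T + J + W + E: effort 5 + 4 + 11 + 9 = 29 ≤ 33, user value 13 + 16 + 14 + 11 = 54.
G + T + J + W + E: effort 4 + 5 + 4 + 11 + 9 = 33 ≤ 33, user value 2 + 13 + 16 + 14 + 11 = 56.
T + P + J + E: effort 5 + 14 + 4 + 9 = 32 ≤ 33, user value 13 + 9 + 16 + 11 = 49.
Best is G, T, J, W, and E with total user value 56.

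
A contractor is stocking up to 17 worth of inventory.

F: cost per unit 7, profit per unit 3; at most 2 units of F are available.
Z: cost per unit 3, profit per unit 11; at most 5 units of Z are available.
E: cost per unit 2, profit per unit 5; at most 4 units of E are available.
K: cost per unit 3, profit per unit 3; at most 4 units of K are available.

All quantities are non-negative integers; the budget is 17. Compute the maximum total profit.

60

Take 5×Z and 1×E: cost 17 ≤ 17, profit 5·11 + 1·5 = 60.
Z has the best ratio (11/3) and is taken to its limit of 5; remaining capacity is filled optimally with the others.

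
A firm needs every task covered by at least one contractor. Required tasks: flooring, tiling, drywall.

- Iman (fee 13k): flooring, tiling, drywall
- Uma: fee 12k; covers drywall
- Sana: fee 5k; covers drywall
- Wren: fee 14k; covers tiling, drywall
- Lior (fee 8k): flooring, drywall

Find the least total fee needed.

Iman alone covers flooring, tiling, drywall — every task.
Total fee: 13.

13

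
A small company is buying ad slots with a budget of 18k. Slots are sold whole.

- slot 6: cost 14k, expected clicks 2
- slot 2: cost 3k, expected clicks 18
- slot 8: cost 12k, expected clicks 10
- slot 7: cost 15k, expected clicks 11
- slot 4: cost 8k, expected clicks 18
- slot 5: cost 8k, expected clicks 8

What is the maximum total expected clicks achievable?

This is a 0-1 knapsack instance.
Take slot 2 and slot 4: cost 3 + 8 = 11 ≤ 18, expected clicks 18 + 18 = 36.
No other feasible combination does better.

36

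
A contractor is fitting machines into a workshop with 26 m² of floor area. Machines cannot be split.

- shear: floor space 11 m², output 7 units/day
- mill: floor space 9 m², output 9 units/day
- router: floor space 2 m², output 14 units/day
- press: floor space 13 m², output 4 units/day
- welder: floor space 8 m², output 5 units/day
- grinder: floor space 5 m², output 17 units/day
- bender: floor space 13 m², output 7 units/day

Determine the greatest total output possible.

Allowing fractional choices, the relaxed optimum would be about 46.4, but machines are indivisible.
shear + router + welder + grinder: floor space 11 + 2 + 8 + 5 = 26 ≤ 26, output 7 + 14 + 5 + 17 = 43.
mill + router + grinder: floor space 9 + 2 + 5 = 16 ≤ 26, output 9 + 14 + 17 = 40.
mill + router + welder + grinder: floor space 9 + 2 + 8 + 5 = 24 ≤ 26, output 9 + 14 + 5 + 17 = 45.
Best is mill, router, welder, and grinder with total output 45.

45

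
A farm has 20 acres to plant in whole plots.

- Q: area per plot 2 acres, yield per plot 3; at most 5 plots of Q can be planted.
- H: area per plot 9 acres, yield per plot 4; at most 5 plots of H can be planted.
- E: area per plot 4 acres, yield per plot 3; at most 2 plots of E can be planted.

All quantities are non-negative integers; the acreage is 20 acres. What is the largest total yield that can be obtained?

Q has the best ratio (3/2); taking only Q gives at most 5×3 = 15 (stopped by the supply cap of 5).
Mixing does better — 5×Q and 2×E: area 18 ≤ 20, yield 5·3 + 2·3 = 21.

21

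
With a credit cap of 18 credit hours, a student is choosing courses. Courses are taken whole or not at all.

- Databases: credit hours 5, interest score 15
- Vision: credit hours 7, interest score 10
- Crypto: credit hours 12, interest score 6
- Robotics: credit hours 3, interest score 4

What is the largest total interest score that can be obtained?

29

This is an integer program with binary decision variables.
Databases + Vision: credit hours 5 + 7 = 12 ≤ 18, interest score 15 + 10 = 25.
Databases + Vision + Robotics: credit hours 5 + 7 + 3 = 15 ≤ 18, interest score 15 + 10 + 4 = 29.
Best is Databases, Vision, and Robotics with total interest score 29.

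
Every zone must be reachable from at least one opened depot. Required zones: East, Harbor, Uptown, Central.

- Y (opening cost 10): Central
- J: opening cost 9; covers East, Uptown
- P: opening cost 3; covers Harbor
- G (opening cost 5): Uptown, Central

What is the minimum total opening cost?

17

Choose J, P, and G: together they cover East, Harbor, Uptown, Central — every zone.
Total opening cost: 9 + 3 + 5 = 17.
No cover costs less than 17.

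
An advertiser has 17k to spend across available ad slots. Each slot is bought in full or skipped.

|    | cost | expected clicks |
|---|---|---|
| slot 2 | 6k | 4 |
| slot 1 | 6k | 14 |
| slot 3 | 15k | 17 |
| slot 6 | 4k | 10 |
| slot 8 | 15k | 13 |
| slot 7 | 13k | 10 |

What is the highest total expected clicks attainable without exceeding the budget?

Allowing fractional choices, the relaxed optimum would be about 31.9, but ad slots are indivisible.
slot 2 + slot 1 + slot 6: cost 6 + 6 + 4 = 16 ≤ 17, expected clicks 4 + 14 + 10 = 28.
slot 1 + slot 6: cost 6 + 4 = 10 ≤ 17, expected clicks 14 + 10 = 24.
Best is slot 2, slot 1, and slot 6 with total expected clicks 28.

28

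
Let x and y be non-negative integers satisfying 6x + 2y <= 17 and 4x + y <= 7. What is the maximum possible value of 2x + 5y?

(x,y)=(0,7): 6·0+2·7=14≤17, 4·0+1·7=7≤7, objective 35.
(x,y)=(0,6): 6·0+2·6=12≤17, 4·0+1·6=6≤7, objective 30.
The best lattice point is (0,7), giving 35.

35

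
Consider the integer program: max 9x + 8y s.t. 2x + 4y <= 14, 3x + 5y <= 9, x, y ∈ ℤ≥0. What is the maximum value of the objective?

(x,y)=(3,0) is feasible, giving 27.
(x,y)=(2,0) is feasible, giving 18.
Maximum is 27 at (x,y)=(3,0).

27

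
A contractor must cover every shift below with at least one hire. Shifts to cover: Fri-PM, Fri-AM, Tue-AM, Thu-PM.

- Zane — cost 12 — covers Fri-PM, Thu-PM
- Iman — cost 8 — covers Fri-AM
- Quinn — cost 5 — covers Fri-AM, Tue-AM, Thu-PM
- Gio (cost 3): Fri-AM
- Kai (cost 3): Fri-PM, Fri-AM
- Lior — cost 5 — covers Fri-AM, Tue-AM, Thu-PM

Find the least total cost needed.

8

Choose Quinn and Kai: together they cover Fri-PM, Fri-AM, Tue-AM, Thu-PM — every shift.
Total cost: 5 + 3 = 8.
No cover costs less than 8.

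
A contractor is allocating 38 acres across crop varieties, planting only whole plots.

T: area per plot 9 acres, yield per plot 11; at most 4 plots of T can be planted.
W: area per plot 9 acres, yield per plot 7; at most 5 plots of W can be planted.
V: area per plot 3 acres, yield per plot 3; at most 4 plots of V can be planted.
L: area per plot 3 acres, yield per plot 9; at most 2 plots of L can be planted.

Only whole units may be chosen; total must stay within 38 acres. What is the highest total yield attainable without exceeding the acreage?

L has the best ratio (9/3); taking only L gives at most 2×9 = 18 (stopped by the supply cap of 2).
Mixing does better — 3×T, 1×V, and 2×L: area 36 ≤ 38, yield 3·11 + 1·3 + 2·9 = 54.

54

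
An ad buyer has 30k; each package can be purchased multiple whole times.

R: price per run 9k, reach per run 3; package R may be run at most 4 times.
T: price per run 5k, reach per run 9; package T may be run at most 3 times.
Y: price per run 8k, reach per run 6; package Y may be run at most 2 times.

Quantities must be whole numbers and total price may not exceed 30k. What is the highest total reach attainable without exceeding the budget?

Take 3×T and 1×Y: price 23 ≤ 30, reach 3·9 + 1·6 = 33.
T has the best ratio (9/5) and is taken to its limit of 3; remaining capacity is filled optimally with the others.

33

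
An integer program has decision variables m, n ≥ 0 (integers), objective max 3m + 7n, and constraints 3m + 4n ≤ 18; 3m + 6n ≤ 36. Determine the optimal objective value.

28

The continuous relaxation peaks at (0, 4.5) with value 31.50; rounding to a feasible lattice point costs some objective.
(m,n)=(0,4) is feasible, giving 28.
(m,n)=(1,3) is feasible, giving 24.
(m,n)=(0,3) is feasible, giving 21.
No feasible integer point exceeds 28.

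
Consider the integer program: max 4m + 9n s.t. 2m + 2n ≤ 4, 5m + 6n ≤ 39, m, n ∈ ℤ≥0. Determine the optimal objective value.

18

(m,n)=(0,2): 2·0+2·2=4≤4, 5·0+6·2=12≤39, objective 18.
(m,n)=(1,1): 2·1+2·1=4≤4, 5·1+6·1=11≤39, objective 13.
(m,n)=(0,1): 2·0+2·1=2≤4, 5·0+6·1=6≤39, objective 9.
The best lattice point is (0,2), giving 18.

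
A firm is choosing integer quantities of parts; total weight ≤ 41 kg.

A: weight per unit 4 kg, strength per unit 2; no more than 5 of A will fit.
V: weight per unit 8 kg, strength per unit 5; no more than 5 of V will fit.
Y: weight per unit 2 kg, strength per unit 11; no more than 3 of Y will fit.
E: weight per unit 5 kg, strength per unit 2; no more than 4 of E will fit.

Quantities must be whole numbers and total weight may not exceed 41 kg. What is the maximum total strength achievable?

53

Take 4×V and 3×Y: weight 38 ≤ 41, strength 4·5 + 3·11 = 53.
Y has the best ratio (11/2) and is taken to its limit of 3; remaining capacity is filled optimally with the others.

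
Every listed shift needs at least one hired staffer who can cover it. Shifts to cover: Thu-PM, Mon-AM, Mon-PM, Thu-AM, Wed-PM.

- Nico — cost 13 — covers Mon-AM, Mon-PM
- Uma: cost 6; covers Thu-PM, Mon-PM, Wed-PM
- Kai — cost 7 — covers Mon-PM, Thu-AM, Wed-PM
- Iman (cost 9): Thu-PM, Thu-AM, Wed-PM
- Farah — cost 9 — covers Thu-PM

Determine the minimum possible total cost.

This is a weighted set-cover instance.
The greedy cost-per-new-shift heuristic would pick Uma, Kai, and Nico for 26, but a cheaper cover exists.
Choose Nico and Iman: together they cover Thu-PM, Mon-AM, Mon-PM, Thu-AM, Wed-PM — every shift.
Total cost: 13 + 9 = 22.
No cover costs less than 22.

22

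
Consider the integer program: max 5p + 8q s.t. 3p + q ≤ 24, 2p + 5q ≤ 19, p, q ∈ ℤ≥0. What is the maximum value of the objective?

(p,q)=(7,1) is feasible, giving 43.
(p,q)=(8,0) is feasible, giving 40.
(p,q)=(6,1) is feasible, giving 38.
Maximum is 43 at (p,q)=(7,1).

43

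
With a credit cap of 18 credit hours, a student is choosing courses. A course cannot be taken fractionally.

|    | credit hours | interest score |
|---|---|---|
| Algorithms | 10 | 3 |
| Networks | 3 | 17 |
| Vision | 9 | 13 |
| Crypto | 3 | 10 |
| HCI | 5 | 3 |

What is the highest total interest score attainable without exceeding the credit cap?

40

Take Networks, Vision, and Crypto: credit hours 3 + 9 + 3 = 15 ≤ 18, interest score 17 + 13 + 10 = 40.
No other feasible combination does better.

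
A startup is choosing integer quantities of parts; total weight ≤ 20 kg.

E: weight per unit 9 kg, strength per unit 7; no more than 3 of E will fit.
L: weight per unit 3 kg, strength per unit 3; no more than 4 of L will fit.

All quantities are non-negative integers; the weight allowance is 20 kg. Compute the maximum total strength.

16

L has the best ratio (3/3); taking only L gives at most 4×3 = 12 (stopped by the supply cap of 4).
Mixing does better — 1×E and 3×L: weight 18 ≤ 20, strength 1·7 + 3·3 = 16.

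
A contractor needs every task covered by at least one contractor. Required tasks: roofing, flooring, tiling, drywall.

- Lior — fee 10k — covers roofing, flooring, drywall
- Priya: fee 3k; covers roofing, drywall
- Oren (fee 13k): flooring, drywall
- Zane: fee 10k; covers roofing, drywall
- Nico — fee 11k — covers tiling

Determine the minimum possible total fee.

This is an integer covering problem.
The greedy cost-per-new-task heuristic would pick Priya, Lior, and Nico for 24, but a cheaper cover exists.
Choose Lior and Nico: together they cover roofing, flooring, tiling, drywall — every task.
Total fee: 10 + 11 = 21.
No cover costs less than 21.

21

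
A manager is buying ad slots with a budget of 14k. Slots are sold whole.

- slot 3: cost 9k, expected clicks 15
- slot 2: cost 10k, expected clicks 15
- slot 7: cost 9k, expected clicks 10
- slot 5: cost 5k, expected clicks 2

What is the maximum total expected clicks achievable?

Take slot 3 and slot 5: cost 9 + 5 = 14 ≤ 14, expected clicks 15 + 2 = 17.
No other feasible combination does better.

17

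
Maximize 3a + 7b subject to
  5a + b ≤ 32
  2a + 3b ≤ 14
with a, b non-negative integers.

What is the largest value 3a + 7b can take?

(a,b)=(1,4) is feasible, giving 31.
(a,b)=(0,4) is feasible, giving 28.
(a,b)=(2,3) is feasible, giving 27.
No feasible integer point exceeds 31.

31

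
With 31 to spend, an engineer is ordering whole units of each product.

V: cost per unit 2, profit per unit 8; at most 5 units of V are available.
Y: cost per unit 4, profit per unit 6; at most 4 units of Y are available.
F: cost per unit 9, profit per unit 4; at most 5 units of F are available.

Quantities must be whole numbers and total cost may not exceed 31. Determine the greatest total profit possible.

This is a bounded integer knapsack.
V has the best ratio (8/2); taking only V gives at most 5×8 = 40 (stopped by the supply cap of 5).
Mixing does better — 5×V and 4×Y: cost 26 ≤ 31, profit 5·8 + 4·6 = 64.

64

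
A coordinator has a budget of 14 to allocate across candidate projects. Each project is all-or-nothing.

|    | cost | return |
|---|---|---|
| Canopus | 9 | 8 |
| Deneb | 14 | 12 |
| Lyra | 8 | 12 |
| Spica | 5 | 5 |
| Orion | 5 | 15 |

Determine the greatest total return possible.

27

This is an integer program with binary decision variables.
Allowing fractional choices, the relaxed optimum would be about 28.0, but projects are indivisible.
Spica + Orion: cost 5 + 5 = 10 ≤ 14, return 5 + 15 = 20.
Lyra + Orion: cost 8 + 5 = 13 ≤ 14, return 12 + 15 = 27.
Canopus + Orion: cost 9 + 5 = 14 ≤ 14, return 8 + 15 = 23.
Best is Lyra and Orion with total return 27.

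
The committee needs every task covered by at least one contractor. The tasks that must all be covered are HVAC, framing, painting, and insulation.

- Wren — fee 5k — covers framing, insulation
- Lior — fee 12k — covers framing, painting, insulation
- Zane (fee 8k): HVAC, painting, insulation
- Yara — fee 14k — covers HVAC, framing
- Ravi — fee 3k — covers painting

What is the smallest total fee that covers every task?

The greedy cost-per-new-task heuristic would pick Wren, Ravi, and Zane for 16, but a cheaper cover exists.
Choose Wren and Zane: together they cover HVAC, framing, painting, insulation — every task.
Total fee: 5 + 8 = 13.
No cover costs less than 13.

13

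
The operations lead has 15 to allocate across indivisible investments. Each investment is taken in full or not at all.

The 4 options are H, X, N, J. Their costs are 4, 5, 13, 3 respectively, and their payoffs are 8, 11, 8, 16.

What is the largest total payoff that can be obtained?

35

Allowing fractional choices, the relaxed optimum would be about 36.8, but investments are indivisible.
X + J: cost 5 + 3 = 8 ≤ 15, payoff 11 + 16 = 27.
H + X + J: cost 4 + 5 + 3 = 12 ≤ 15, payoff 8 + 11 + 16 = 35.
Best is H, X, and J with total payoff 35.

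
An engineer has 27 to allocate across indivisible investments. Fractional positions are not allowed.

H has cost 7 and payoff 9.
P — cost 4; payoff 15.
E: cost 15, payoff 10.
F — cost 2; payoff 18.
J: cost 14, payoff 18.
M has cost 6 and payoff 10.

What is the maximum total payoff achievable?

Take P, F, J, and M: cost 4 + 2 + 14 + 6 = 26 ≤ 27, payoff 15 + 18 + 18 + 10 = 61.
No other feasible combination does better.

61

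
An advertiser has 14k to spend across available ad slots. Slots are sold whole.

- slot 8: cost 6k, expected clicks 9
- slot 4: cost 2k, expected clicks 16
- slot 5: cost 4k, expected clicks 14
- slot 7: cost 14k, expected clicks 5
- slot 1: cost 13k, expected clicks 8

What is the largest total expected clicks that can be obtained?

slot 8 + slot 4: cost 6 + 2 = 8 ≤ 14, expected clicks 9 + 16 = 25.
slot 4 + slot 5: cost 2 + 4 = 6 ≤ 14, expected clicks 16 + 14 = 30.
slot 8 + slot 4 + slot 5: cost 6 + 2 + 4 = 12 ≤ 14, expected clicks 9 + 16 + 14 = 39.
Best is slot 8, slot 4, and slot 5 with total expected clicks 39.

39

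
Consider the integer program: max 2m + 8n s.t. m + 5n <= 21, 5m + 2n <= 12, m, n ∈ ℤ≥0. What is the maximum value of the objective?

(m,n)=(0,4): 1·0+5·4=20≤21, 5·0+2·4=8≤12, objective 32.
(m,n)=(1,3): 1·1+5·3=16≤21, 5·1+2·3=11≤12, objective 26.
(m,n)=(0,3): 1·0+5·3=15≤21, 5·0+2·3=6≤12, objective 24.
No feasible integer point exceeds 32.

32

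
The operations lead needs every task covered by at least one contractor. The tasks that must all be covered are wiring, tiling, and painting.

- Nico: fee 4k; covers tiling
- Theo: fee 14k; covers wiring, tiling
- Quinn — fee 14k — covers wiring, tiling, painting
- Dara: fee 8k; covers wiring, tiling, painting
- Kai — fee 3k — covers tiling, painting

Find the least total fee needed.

This is an integer covering problem.
Dara alone covers wiring, tiling, painting — every task.
Total fee: 8.

8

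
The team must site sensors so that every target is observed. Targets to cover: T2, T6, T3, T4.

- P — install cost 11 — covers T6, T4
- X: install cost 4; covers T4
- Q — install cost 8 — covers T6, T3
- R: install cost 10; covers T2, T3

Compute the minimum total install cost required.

21

This is an integer covering problem.
Choose P and R: together they cover T2, T6, T3, T4 — every target.
Total install cost: 11 + 10 = 21.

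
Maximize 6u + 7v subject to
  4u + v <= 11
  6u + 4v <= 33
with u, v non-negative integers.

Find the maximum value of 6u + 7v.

56

(u,v)=(0,8): 4·0+1·8=8≤11, 6·0+4·8=32≤33, objective 56.
(u,v)=(0,7): 4·0+1·7=7≤11, 6·0+4·7=28≤33, objective 49.
The best lattice point is (0,8), giving 56.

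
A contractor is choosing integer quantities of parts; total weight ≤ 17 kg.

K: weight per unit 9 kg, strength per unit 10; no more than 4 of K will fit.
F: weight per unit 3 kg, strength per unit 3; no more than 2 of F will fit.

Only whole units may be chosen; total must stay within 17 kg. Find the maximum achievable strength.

16

1×K and 2×F: weight 15 ≤ 17, strength 1·10 + 2·3 = 16.
1×K and 1×F: weight 12 ≤ 17, strength 1·10 + 1·3 = 13.
Best is 16.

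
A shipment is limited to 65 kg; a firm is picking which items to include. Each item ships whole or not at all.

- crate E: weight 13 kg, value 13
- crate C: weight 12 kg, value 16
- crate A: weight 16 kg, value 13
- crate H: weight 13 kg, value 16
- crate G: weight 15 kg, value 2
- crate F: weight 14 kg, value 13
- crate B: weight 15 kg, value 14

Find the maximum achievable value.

59

crate C + crate A + crate H + crate B: weight 12 + 16 + 13 + 15 = 56 ≤ 65, value 16 + 13 + 16 + 14 = 59.
crate E + crate C + crate H + crate B: weight 13 + 12 + 13 + 15 = 53 ≤ 65, value 13 + 16 + 16 + 14 = 59.
crate C + crate H + crate F + crate B: weight 12 + 13 + 14 + 15 = 54 ≤ 65, value 16 + 16 + 13 + 14 = 59.
The maximum value is 59; one optimal choice is crate E, crate C, crate H, and crate B.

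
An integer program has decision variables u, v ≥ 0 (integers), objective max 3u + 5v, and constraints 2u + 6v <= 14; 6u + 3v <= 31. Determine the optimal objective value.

Relaxing integrality, the LP optimum is 18.07 at (u,v) = (4.8, 0.733), which is not an integer point.
(u,v)=(4,1): 2·4+6·1=14≤14, 6·4+3·1=27≤31, objective 17.
(u,v)=(5,0): 2·5+6·0=10≤14, 6·5+3·0=30≤31, objective 15.
The best lattice point is (4,1), giving 17.

17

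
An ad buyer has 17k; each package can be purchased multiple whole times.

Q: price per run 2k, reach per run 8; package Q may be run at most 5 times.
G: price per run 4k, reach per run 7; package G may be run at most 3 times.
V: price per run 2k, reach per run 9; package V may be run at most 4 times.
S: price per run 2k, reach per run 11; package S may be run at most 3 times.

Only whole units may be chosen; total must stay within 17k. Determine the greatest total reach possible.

2×Q, 3×V, and 3×S: price 16 ≤ 17, reach 2·8 + 3·9 + 3·11 = 76.
1×Q, 4×V, and 3×S: price 16 ≤ 17, reach 1·8 + 4·9 + 3·11 = 77.
Best is 77.

77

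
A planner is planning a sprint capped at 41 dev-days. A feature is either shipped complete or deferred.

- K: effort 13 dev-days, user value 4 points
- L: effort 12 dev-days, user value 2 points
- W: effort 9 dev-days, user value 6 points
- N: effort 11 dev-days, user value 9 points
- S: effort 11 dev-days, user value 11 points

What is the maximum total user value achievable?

26

This is a 0-1 knapsack instance.
Allowing fractional choices, the relaxed optimum would be about 29.1, but features are indivisible.
W + N + S: effort 9 + 11 + 11 = 31 ≤ 41, user value 6 + 9 + 11 = 26.
L + N + S: effort 12 + 11 + 11 = 34 ≤ 41, user value 2 + 9 + 11 = 22.
K + N + S: effort 13 + 11 + 11 = 35 ≤ 41, user value 4 + 9 + 11 = 24.
Best is W, N, and S with total user value 26.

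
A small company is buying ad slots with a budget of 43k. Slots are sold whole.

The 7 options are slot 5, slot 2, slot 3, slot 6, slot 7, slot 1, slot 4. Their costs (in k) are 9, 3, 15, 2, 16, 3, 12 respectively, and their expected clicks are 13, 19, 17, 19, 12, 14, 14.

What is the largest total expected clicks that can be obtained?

83

Treat it as a binary knapsack problem.
Allowing fractional choices, the relaxed optimum would be about 94.9, but ad slots are indivisible.
slot 2 + slot 3 + slot 6 + slot 1 + slot 4: cost 3 + 15 + 2 + 3 + 12 = 35 ≤ 43, expected clicks 19 + 17 + 19 + 14 + 14 = 83.
slot 5 + slot 2 + slot 3 + slot 6 + slot 1: cost 9 + 3 + 15 + 2 + 3 = 32 ≤ 43, expected clicks 13 + 19 + 17 + 19 + 14 = 82.
Best is slot 2, slot 3, slot 6, slot 1, and slot 4 with total expected clicks 83.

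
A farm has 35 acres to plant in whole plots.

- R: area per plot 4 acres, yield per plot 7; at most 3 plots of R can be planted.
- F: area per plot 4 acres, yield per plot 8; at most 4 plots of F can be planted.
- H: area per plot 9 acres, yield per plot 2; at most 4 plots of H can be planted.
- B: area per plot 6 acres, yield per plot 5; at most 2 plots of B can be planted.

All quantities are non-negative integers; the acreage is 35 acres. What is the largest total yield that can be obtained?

Take 3×R, 4×F, and 1×B: area 34 ≤ 35, yield 3·7 + 4·8 + 1·5 = 58.
F has the best ratio (8/4) and is taken to its limit of 4; remaining capacity is filled optimally with the others.

58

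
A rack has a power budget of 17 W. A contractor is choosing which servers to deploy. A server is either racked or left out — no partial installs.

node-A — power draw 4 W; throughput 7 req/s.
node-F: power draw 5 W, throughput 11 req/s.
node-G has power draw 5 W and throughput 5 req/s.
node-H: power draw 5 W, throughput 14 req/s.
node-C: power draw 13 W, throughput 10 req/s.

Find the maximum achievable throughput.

32

Treat it as a binary knapsack problem.
Allowing fractional choices, the relaxed optimum would be about 35.0, but servers are indivisible.
node-A + node-F + node-H: power draw 4 + 5 + 5 = 14 ≤ 17, throughput 7 + 11 + 14 = 32.
node-A + node-G + node-H: power draw 4 + 5 + 5 = 14 ≤ 17, throughput 7 + 5 + 14 = 26.
node-F + node-G + node-H: power draw 5 + 5 + 5 = 15 ≤ 17, throughput 11 + 5 + 14 = 30.
Best is node-A, node-F, and node-H with total throughput 32.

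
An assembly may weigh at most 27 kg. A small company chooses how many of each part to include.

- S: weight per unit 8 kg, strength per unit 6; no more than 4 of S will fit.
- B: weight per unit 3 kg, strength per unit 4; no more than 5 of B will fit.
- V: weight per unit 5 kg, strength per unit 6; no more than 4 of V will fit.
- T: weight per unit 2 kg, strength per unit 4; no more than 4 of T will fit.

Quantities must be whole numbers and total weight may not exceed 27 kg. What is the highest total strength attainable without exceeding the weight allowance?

40

Take 3×B, 2×V, and 4×T: weight 27 ≤ 27, strength 3·4 + 2·6 + 4·4 = 40.
T has the best ratio (4/2) and is taken to its limit of 4; remaining capacity is filled optimally with the others.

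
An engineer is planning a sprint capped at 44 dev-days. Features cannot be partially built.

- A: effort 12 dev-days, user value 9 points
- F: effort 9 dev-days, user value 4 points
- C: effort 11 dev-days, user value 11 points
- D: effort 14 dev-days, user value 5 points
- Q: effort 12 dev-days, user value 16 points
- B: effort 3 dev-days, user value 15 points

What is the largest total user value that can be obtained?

51

Allowing fractional choices, the relaxed optimum would be about 53.7, but features are indivisible.
C + D + Q + B: effort 11 + 14 + 12 + 3 = 40 ≤ 44, user value 11 + 5 + 16 + 15 = 47.
F + C + Q + B: effort 9 + 11 + 12 + 3 = 35 ≤ 44, user value 4 + 11 + 16 + 15 = 46.
A + C + Q + B: effort 12 + 11 + 12 + 3 = 38 ≤ 44, user value 9 + 11 + 16 + 15 = 51.
Best is A, C, Q, and B with total user value 51.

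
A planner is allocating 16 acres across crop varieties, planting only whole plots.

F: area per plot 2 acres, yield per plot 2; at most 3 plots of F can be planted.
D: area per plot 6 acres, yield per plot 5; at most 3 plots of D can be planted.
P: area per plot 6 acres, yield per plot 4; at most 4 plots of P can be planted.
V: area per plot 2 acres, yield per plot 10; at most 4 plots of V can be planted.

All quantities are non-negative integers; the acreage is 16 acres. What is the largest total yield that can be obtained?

47

1×F, 1×P, and 4×V: area 16 ≤ 16, yield 1·2 + 1·4 + 4·10 = 46.
1×F, 1×D, and 4×V: area 16 ≤ 16, yield 1·2 + 1·5 + 4·10 = 47.
Best is 47.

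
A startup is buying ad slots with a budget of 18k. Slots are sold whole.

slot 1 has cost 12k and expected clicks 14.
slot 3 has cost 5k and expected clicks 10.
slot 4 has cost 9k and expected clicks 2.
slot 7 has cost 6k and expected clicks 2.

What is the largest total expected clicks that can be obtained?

Allowing fractional choices, the relaxed optimum would be about 24.3, but ad slots are indivisible.
slot 1 + slot 7: cost 12 + 6 = 18 ≤ 18, expected clicks 14 + 2 = 16.
slot 1 + slot 3: cost 12 + 5 = 17 ≤ 18, expected clicks 14 + 10 = 24.
slot 1: cost 12 ≤ 18, expected clicks 14.
Best is slot 1 and slot 3 with total expected clicks 24.

24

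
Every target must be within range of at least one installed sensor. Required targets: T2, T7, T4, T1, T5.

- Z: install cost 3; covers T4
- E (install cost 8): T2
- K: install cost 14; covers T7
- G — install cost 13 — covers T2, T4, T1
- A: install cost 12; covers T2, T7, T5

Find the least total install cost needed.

The greedy cost-per-new-target heuristic would pick Z, A, and G for 28, but a cheaper cover exists.
Choose G and A: together they cover T2, T7, T4, T1, T5 — every target.
Total install cost: 13 + 12 = 25.
No cover costs less than 25.

25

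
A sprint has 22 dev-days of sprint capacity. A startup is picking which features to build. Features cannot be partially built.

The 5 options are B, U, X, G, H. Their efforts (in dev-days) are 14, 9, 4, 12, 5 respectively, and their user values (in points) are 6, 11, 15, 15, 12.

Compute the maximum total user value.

42

Take X, G, and H: effort 4 + 12 + 5 = 21 ≤ 22, user value 15 + 15 + 12 = 42.
No other feasible combination does better.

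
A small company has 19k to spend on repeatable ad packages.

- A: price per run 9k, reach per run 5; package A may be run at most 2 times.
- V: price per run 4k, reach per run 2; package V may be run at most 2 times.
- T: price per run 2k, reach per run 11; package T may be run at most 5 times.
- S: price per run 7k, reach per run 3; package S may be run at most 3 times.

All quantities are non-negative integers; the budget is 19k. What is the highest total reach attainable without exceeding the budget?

T has the best ratio (11/2); taking only T gives at most 5×11 = 55 (stopped by the supply cap of 5).
Mixing does better — 1×A and 5×T: price 19 ≤ 19, reach 1·5 + 5·11 = 60.

60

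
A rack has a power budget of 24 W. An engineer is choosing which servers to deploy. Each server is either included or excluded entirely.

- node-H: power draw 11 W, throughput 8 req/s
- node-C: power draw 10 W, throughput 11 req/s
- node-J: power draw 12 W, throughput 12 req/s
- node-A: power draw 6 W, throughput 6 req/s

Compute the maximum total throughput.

23

node-C + node-J: power draw 10 + 12 = 22 ≤ 24, throughput 11 + 12 = 23.
node-H + node-J: power draw 11 + 12 = 23 ≤ 24, throughput 8 + 12 = 20.
Best is node-C and node-J with total throughput 23.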